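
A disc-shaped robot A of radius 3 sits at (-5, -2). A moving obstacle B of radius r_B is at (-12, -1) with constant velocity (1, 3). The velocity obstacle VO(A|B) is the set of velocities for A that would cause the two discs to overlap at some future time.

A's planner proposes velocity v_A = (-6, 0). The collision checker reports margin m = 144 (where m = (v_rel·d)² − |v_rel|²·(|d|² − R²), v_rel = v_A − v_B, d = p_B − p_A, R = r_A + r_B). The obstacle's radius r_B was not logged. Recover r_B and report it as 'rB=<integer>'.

m = 144
d = (-7, 1);  v_rel = (-7, -3),  |v_rel|² = 58
v_rel×d = (-7)·(1) − (-3)·(-7) = -28
since m = R²·58 − (-28)²:  R² = (784 + 144) / 58 = 16
R = √16 = 4  ⇒  r_B = 4 − 3 = 1

rB=1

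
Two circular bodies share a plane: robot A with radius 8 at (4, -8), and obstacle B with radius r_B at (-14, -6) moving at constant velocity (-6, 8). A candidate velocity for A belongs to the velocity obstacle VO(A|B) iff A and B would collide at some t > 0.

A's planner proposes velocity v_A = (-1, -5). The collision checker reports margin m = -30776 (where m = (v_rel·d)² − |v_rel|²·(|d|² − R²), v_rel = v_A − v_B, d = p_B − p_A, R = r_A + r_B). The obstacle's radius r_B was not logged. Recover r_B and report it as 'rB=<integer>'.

m = -30776
d = (-18, 2);  v_rel = (5, -13),  |v_rel|² = 194
v_rel×d = (5)·(2) − (-13)·(-18) = -224
since m = R²·194 − (-224)²:  R² = (50176 + -30776) / 194 = 100
R = √100 = 10  ⇒  r_B = 10 − 8 = 2

rB=2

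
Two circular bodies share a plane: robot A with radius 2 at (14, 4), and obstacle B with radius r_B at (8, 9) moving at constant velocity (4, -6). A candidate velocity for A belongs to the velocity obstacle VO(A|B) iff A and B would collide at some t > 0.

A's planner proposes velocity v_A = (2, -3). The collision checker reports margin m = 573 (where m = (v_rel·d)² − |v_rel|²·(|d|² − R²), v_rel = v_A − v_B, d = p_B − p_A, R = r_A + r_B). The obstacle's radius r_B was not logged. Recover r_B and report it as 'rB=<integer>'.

m = 573
d = (-6, 5);  v_rel = (-2, 3),  |v_rel|² = 13
v_rel×d = (-2)·(5) − (3)·(-6) = 8
since m = R²·13 − 8²:  R² = (64 + 573) / 13 = 49
R = √49 = 7  ⇒  r_B = 7 − 2 = 5

rB=5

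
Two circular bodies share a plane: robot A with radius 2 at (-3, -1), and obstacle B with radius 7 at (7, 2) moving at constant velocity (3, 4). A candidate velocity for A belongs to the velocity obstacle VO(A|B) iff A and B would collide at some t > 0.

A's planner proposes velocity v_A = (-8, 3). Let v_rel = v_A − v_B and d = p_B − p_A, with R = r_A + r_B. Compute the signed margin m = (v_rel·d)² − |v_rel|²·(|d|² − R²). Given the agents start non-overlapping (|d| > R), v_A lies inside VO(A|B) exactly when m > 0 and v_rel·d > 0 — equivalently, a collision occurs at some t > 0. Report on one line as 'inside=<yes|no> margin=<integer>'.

d = (10, 3),  |d|² = 109;  R = 2+7 = 9,  c = 109−9² = 28
v_rel = (-11, -1),  |v_rel|² = 122;  v_rel·d = (-11)·(10) + (-1)·(3) = -113
122·t² + 226·t + 28 = 0  ⇒  m = (-113)² − 122·28 = 9353
m = 9353 > 0,  v_rel·d = -113 < 0  ⇒  outside

inside=no margin=9353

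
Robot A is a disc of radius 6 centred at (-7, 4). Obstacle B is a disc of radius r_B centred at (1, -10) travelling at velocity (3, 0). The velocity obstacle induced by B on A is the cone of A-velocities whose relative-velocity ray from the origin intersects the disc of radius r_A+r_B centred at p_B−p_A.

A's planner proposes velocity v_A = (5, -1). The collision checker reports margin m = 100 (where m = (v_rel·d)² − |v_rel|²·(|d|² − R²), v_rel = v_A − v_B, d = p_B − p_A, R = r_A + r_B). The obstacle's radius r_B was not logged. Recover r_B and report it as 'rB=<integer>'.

m = 100
d = (8, -14);  v_rel = (2, -1),  |v_rel|² = 5
v_rel×d = (2)·(-14) − (-1)·(8) = -20
since m = R²·5 − (-20)²:  R² = (400 + 100) / 5 = 100
R = √100 = 10  ⇒  r_B = 10 − 6 = 4

rB=4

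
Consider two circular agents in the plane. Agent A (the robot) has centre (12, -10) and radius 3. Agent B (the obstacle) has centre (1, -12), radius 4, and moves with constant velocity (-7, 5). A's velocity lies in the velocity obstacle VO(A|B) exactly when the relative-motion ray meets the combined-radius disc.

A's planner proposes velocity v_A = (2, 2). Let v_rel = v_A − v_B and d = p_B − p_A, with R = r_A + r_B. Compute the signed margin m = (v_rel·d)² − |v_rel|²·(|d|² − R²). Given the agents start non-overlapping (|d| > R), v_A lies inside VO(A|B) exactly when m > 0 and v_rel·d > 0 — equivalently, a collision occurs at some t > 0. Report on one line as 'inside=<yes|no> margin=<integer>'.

d = (-11, -2),  |d|² = 125;  R = 3+4 = 7,  c = 125−7² = 76
v_rel = (9, -3),  |v_rel|² = 90;  v_rel·d = (9)·(-11) + (-3)·(-2) = -93
90·t² + 186·t + 76 = 0  ⇒  m = (-93)² − 90·76 = 1809
m = 1809 > 0,  v_rel·d = -93 < 0  ⇒  outside

inside=no margin=1809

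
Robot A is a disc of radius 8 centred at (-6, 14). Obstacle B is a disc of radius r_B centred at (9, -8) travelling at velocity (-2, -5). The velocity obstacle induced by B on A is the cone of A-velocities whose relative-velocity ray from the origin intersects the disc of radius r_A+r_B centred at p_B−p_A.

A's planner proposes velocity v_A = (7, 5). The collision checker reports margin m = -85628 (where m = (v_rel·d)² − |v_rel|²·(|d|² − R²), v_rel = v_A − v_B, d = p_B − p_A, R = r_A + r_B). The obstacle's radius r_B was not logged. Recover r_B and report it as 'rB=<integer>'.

m = -85628
d = (15, -22);  v_rel = (9, 10),  |v_rel|² = 181
v_rel×d = (9)·(-22) − (10)·(15) = -348
since m = R²·181 − (-348)²:  R² = (121104 + -85628) / 181 = 196
R = √196 = 14  ⇒  r_B = 14 − 8 = 6

rB=6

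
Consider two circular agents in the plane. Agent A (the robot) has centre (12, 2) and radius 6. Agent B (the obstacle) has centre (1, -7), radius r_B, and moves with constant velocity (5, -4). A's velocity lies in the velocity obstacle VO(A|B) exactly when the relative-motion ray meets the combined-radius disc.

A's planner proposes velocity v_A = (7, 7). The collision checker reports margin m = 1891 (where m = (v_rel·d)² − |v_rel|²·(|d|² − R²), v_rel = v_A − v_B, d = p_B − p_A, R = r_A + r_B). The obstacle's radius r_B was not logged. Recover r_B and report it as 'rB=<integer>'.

m = 1891
d = (-11, -9);  v_rel = (2, 11),  |v_rel|² = 125
v_rel×d = (2)·(-9) − (11)·(-11) = 103
since m = R²·125 − 103²:  R² = (10609 + 1891) / 125 = 100
R = √100 = 10  ⇒  r_B = 10 − 6 = 4

rB=4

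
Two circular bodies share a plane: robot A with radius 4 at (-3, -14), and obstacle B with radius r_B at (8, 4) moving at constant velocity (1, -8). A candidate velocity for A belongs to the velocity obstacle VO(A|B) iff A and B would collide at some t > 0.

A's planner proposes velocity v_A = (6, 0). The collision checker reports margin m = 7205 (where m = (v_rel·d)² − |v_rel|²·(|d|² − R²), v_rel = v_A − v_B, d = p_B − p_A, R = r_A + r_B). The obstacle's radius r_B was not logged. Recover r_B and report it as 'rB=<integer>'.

m = 7205
d = (11, 18);  v_rel = (5, 8),  |v_rel|² = 89
v_rel×d = (5)·(18) − (8)·(11) = 2
since m = R²·89 − 2²:  R² = (4 + 7205) / 89 = 81
R = √81 = 9  ⇒  r_B = 9 − 4 = 5

rB=5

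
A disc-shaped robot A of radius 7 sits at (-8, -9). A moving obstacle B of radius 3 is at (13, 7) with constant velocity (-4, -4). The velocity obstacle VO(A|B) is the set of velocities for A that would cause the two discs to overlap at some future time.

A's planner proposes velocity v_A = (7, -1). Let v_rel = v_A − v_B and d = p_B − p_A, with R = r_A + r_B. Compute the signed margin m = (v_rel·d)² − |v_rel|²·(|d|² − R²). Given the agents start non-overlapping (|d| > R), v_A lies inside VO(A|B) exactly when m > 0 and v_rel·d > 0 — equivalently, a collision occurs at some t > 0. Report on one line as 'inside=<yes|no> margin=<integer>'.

d = (21, 16),  |d|² = 697;  R = 7+3 = 10,  c = 697−10² = 597
v_rel = (11, 3),  |v_rel|² = 130;  v_rel·d = (11)·(21) + (3)·(16) = 279
130·t² − 558·t + 597 = 0  ⇒  m = 279² − 130·597 = 231
m = 231 > 0,  v_rel·d = 279 > 0  ⇒  inside

inside=yes margin=231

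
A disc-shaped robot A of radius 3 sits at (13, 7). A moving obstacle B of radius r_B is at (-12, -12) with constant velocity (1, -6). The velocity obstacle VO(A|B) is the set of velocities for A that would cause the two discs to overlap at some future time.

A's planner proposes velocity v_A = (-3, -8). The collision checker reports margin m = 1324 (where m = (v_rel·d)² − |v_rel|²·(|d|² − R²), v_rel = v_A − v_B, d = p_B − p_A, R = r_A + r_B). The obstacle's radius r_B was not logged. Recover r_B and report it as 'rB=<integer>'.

m = 1324
d = (-25, -19);  v_rel = (-4, -2),  |v_rel|² = 20
v_rel×d = (-4)·(-19) − (-2)·(-25) = 26
since m = R²·20 − 26²:  R² = (676 + 1324) / 20 = 100
R = √100 = 10  ⇒  r_B = 10 − 3 = 7

rB=7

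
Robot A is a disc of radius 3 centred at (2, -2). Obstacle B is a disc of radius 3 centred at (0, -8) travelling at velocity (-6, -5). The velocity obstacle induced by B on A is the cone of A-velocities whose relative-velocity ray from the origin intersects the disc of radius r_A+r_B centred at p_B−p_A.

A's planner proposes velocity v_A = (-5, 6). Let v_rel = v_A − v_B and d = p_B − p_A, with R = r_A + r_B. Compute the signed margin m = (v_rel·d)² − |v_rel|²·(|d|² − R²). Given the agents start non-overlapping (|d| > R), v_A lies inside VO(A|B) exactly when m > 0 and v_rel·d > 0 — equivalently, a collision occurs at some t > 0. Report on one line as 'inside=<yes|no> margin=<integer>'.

d = (-2, -6),  |d|² = 40;  R = 3+3 = 6,  c = 40−6² = 4
v_rel = (1, 11),  |v_rel|² = 122;  v_rel·d = (1)·(-2) + (11)·(-6) = -68
122·t² + 136·t + 4 = 0  ⇒  m = (-68)² − 122·4 = 4136
m = 4136 > 0,  v_rel·d = -68 < 0  ⇒  outside

inside=no margin=4136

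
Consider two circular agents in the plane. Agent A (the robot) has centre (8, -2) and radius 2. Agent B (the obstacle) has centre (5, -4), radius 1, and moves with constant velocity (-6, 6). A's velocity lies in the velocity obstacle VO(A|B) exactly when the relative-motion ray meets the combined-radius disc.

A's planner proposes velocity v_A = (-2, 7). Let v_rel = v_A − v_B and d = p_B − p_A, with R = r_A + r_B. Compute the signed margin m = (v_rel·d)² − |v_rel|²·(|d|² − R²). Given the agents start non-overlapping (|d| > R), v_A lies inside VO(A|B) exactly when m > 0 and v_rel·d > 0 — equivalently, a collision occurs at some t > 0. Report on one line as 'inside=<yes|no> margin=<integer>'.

d = (-3, -2),  |d|² = 13;  R = 2+1 = 3,  c = 13−3² = 4
v_rel = (4, 1),  |v_rel|² = 17;  v_rel·d = (4)·(-3) + (1)·(-2) = -14
17·t² + 28·t + 4 = 0  ⇒  m = (-14)² − 17·4 = 128
m = 128 > 0,  v_rel·d = -14 < 0  ⇒  outside

inside=no margin=128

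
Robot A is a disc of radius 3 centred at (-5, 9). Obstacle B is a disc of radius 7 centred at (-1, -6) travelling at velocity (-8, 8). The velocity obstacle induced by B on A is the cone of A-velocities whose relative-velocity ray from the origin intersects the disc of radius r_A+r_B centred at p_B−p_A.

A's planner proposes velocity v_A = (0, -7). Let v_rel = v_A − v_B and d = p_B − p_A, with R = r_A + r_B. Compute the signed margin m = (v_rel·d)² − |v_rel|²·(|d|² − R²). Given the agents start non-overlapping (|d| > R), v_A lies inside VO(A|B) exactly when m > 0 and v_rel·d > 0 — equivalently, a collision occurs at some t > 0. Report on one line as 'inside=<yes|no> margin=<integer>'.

d = (4, -15),  |d|² = 241;  R = 3+7 = 10,  c = 241−10² = 141
v_rel = (8, -15),  |v_rel|² = 289;  v_rel·d = (8)·(4) + (-15)·(-15) = 257
289·t² − 514·t + 141 = 0  ⇒  m = 257² − 289·141 = 25300
m = 25300 > 0,  v_rel·d = 257 > 0  ⇒  inside

inside=yes margin=25300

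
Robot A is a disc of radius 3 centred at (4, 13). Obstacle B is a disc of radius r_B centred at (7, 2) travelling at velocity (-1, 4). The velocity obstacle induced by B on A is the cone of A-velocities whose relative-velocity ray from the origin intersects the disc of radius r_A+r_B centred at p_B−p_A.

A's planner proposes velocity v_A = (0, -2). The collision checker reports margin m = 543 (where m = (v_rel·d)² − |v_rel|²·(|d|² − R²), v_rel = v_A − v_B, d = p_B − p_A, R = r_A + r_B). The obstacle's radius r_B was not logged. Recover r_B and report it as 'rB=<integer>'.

m = 543
d = (3, -11);  v_rel = (1, -6),  |v_rel|² = 37
v_rel×d = (1)·(-11) − (-6)·(3) = 7
since m = R²·37 − 7²:  R² = (49 + 543) / 37 = 16
R = √16 = 4  ⇒  r_B = 4 − 3 = 1

rB=1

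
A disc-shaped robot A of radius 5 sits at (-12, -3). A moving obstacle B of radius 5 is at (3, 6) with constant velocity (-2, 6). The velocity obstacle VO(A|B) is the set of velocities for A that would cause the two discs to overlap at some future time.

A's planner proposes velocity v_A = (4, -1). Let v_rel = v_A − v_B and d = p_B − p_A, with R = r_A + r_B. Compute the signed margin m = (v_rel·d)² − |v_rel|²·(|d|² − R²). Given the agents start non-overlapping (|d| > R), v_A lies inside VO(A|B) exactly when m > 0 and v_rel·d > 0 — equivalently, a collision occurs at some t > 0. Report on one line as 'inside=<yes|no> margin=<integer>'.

d = (15, 9),  |d|² = 306;  R = 5+5 = 10,  c = 306−10² = 206
v_rel = (6, -7),  |v_rel|² = 85;  v_rel·d = (6)·(15) + (-7)·(9) = 27
85·t² − 54·t + 206 = 0  ⇒  m = 27² − 85·206 = -16781
m = -16781 < 0,  v_rel·d = 27 > 0  ⇒  outside

inside=no margin=-16781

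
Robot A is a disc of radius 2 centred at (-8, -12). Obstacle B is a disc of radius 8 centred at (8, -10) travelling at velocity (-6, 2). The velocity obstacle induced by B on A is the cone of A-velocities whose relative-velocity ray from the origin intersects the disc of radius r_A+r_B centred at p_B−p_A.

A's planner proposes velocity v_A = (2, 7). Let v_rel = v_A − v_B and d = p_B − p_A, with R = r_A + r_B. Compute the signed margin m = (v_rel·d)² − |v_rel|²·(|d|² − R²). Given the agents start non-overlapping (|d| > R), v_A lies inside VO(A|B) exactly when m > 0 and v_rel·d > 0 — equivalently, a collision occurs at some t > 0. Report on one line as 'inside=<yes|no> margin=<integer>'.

d = (16, 2),  |d|² = 260;  R = 2+8 = 10,  c = 260−10² = 160
v_rel = (8, 5),  |v_rel|² = 89;  v_rel·d = (8)·(16) + (5)·(2) = 138
89·t² − 276·t + 160 = 0  ⇒  m = 138² − 89·160 = 4804
m = 4804 > 0,  v_rel·d = 138 > 0  ⇒  inside

inside=yes margin=4804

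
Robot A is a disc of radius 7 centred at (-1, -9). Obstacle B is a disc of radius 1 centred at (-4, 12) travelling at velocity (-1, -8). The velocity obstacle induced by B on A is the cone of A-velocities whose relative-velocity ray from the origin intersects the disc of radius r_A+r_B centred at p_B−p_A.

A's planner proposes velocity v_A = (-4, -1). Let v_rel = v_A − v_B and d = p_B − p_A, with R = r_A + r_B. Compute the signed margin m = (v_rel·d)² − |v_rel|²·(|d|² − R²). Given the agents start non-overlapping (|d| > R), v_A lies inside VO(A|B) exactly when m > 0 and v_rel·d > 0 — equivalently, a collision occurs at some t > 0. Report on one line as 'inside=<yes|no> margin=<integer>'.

d = (-3, 21),  |d|² = 450;  R = 7+1 = 8,  c = 450−8² = 386
v_rel = (-3, 7),  |v_rel|² = 58;  v_rel·d = (-3)·(-3) + (7)·(21) = 156
58·t² − 312·t + 386 = 0  ⇒  m = 156² − 58·386 = 1948
m = 1948 > 0,  v_rel·d = 156 > 0  ⇒  inside

inside=yes margin=1948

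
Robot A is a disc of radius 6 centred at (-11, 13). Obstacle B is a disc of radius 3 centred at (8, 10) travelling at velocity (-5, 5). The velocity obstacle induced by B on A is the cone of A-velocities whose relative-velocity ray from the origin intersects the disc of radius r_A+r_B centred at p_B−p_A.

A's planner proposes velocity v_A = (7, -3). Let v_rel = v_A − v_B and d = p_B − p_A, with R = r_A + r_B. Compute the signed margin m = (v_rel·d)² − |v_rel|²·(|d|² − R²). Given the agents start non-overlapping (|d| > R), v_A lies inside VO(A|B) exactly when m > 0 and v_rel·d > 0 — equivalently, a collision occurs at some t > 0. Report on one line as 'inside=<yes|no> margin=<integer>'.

d = (19, -3),  |d|² = 370;  R = 6+3 = 9,  c = 370−9² = 289
v_rel = (12, -8),  |v_rel|² = 208;  v_rel·d = (12)·(19) + (-8)·(-3) = 252
208·t² − 504·t + 289 = 0  ⇒  m = 252² − 208·289 = 3392
m = 3392 > 0,  v_rel·d = 252 > 0  ⇒  inside

inside=yes margin=3392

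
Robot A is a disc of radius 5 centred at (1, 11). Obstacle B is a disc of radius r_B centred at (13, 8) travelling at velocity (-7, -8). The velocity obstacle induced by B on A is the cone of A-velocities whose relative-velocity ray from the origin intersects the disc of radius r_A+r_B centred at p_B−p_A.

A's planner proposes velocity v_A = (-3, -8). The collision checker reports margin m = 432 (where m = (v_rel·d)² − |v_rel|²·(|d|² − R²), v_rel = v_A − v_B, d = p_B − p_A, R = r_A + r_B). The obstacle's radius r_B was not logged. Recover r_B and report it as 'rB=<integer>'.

m = 432
d = (12, -3);  v_rel = (4, 0),  |v_rel|² = 16
v_rel×d = (4)·(-3) − (0)·(12) = -12
since m = R²·16 − (-12)²:  R² = (144 + 432) / 16 = 36
R = √36 = 6  ⇒  r_B = 6 − 5 = 1

rB=1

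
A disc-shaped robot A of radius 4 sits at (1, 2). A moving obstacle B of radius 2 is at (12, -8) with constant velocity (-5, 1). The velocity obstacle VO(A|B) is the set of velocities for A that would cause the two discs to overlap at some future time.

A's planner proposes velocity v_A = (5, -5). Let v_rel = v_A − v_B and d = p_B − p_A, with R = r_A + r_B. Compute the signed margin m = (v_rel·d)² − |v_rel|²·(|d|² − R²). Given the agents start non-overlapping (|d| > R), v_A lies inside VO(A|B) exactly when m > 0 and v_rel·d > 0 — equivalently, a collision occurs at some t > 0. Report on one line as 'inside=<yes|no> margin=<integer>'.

d = (11, -10),  |d|² = 221;  R = 4+2 = 6,  c = 221−6² = 185
v_rel = (10, -6),  |v_rel|² = 136;  v_rel·d = (10)·(11) + (-6)·(-10) = 170
136·t² − 340·t + 185 = 0  ⇒  m = 170² − 136·185 = 3740
m = 3740 > 0,  v_rel·d = 170 > 0  ⇒  inside

inside=yes margin=3740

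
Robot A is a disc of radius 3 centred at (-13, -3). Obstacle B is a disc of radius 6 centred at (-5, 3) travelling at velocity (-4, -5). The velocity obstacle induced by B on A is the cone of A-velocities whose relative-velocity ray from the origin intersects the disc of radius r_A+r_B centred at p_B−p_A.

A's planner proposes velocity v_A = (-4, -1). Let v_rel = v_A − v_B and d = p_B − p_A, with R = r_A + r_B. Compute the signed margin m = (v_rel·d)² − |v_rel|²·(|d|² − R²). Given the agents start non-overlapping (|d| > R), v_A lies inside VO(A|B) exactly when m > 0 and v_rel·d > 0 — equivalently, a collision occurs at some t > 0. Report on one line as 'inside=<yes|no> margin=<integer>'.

d = (8, 6),  |d|² = 100;  R = 3+6 = 9,  c = 100−9² = 19
v_rel = (0, 4),  |v_rel|² = 16;  v_rel·d = (0)·(8) + (4)·(6) = 24
16·t² − 48·t + 19 = 0  ⇒  m = 24² − 16·19 = 272
m = 272 > 0,  v_rel·d = 24 > 0  ⇒  inside

inside=yes margin=272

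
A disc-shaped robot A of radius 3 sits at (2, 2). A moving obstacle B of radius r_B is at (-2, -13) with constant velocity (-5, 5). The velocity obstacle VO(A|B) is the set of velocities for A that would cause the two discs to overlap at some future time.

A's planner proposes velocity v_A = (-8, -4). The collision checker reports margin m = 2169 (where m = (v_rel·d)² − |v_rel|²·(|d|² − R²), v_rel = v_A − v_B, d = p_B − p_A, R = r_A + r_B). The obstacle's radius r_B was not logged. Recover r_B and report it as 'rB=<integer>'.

m = 2169
d = (-4, -15);  v_rel = (-3, -9),  |v_rel|² = 90
v_rel×d = (-3)·(-15) − (-9)·(-4) = 9
since m = R²·90 − 9²:  R² = (81 + 2169) / 90 = 25
R = √25 = 5  ⇒  r_B = 5 − 3 = 2

rB=2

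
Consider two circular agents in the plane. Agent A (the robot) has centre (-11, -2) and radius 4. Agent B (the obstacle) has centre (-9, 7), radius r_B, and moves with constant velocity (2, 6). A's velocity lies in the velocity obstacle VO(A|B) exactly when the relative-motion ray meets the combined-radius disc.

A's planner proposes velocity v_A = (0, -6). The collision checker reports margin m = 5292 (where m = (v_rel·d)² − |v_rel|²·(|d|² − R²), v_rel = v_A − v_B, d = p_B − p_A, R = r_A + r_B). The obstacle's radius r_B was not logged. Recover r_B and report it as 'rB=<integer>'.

m = 5292
d = (2, 9);  v_rel = (-2, -12),  |v_rel|² = 148
v_rel×d = (-2)·(9) − (-12)·(2) = 6
since m = R²·148 − 6²:  R² = (36 + 5292) / 148 = 36
R = √36 = 6  ⇒  r_B = 6 − 4 = 2

rB=2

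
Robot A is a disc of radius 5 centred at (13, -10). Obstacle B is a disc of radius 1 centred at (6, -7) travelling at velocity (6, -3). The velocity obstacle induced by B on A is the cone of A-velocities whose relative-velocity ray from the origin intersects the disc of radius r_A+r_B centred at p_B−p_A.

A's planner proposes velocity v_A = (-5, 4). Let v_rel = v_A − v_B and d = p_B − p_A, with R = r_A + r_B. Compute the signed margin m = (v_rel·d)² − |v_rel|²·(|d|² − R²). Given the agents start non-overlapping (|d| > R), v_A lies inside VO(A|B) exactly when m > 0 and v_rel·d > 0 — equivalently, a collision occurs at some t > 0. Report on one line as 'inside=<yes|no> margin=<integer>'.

d = (-7, 3),  |d|² = 58;  R = 5+1 = 6,  c = 58−6² = 22
v_rel = (-11, 7),  |v_rel|² = 170;  v_rel·d = (-11)·(-7) + (7)·(3) = 98
170·t² − 196·t + 22 = 0  ⇒  m = 98² − 170·22 = 5864
m = 5864 > 0,  v_rel·d = 98 > 0  ⇒  inside

inside=yes margin=5864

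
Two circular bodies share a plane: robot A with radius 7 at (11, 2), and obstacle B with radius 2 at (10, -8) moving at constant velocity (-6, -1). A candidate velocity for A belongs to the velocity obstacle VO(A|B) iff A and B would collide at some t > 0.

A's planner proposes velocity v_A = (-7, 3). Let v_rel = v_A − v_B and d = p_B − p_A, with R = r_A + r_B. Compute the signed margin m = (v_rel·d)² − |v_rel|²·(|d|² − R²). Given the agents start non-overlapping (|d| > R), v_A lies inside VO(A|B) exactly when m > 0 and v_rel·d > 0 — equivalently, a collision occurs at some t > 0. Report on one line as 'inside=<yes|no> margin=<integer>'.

d = (-1, -10),  |d|² = 101;  R = 7+2 = 9,  c = 101−9² = 20
v_rel = (-1, 4),  |v_rel|² = 17;  v_rel·d = (-1)·(-1) + (4)·(-10) = -39
17·t² + 78·t + 20 = 0  ⇒  m = (-39)² − 17·20 = 1181
m = 1181 > 0,  v_rel·d = -39 < 0  ⇒  outside

inside=no margin=1181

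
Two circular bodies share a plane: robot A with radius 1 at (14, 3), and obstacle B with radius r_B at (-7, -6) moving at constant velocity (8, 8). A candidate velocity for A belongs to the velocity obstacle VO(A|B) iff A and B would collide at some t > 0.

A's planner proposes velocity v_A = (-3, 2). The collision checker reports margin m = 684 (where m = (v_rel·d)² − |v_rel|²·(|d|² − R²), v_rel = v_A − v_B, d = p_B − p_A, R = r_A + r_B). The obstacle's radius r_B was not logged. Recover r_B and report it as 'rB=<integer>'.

m = 684
d = (-21, -9);  v_rel = (-11, -6),  |v_rel|² = 157
v_rel×d = (-11)·(-9) − (-6)·(-21) = -27
since m = R²·157 − (-27)²:  R² = (729 + 684) / 157 = 9
R = √9 = 3  ⇒  r_B = 3 − 1 = 2

rB=2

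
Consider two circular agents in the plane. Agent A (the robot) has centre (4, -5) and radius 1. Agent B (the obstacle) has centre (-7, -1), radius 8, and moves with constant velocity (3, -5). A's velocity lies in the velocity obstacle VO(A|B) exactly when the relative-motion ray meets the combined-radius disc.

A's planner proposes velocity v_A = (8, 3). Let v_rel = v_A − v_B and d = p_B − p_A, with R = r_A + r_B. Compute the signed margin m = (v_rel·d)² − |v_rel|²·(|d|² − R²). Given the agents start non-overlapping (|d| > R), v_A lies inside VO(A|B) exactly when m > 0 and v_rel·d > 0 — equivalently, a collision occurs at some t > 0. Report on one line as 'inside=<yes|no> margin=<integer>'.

d = (-11, 4),  |d|² = 137;  R = 1+8 = 9,  c = 137−9² = 56
v_rel = (5, 8),  |v_rel|² = 89;  v_rel·d = (5)·(-11) + (8)·(4) = -23
89·t² + 46·t + 56 = 0  ⇒  m = (-23)² − 89·56 = -4455
m = -4455 < 0,  v_rel·d = -23 < 0  ⇒  outside

inside=no margin=-4455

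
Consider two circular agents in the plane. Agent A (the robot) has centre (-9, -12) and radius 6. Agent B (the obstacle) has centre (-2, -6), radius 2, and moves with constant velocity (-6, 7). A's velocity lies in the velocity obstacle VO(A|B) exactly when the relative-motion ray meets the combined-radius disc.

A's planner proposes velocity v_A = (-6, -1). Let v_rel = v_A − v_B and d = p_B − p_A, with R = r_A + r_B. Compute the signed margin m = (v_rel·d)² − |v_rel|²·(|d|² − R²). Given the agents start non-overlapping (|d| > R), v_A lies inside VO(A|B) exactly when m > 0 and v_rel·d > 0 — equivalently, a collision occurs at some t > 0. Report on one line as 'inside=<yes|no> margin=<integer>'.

d = (7, 6),  |d|² = 85;  R = 6+2 = 8,  c = 85−8² = 21
v_rel = (0, -8),  |v_rel|² = 64;  v_rel·d = (0)·(7) + (-8)·(6) = -48
64·t² + 96·t + 21 = 0  ⇒  m = (-48)² − 64·21 = 960
m = 960 > 0,  v_rel·d = -48 < 0  ⇒  outside

inside=no margin=960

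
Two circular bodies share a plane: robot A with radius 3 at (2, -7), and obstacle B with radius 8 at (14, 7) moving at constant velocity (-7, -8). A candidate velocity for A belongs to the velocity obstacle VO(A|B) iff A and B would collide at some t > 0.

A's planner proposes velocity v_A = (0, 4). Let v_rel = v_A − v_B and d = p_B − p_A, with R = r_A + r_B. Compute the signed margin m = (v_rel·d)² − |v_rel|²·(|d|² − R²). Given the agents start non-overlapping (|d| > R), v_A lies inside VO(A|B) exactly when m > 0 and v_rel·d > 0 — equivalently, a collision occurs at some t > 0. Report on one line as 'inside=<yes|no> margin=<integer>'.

d = (12, 14),  |d|² = 340;  R = 3+8 = 11,  c = 340−11² = 219
v_rel = (7, 12),  |v_rel|² = 193;  v_rel·d = (7)·(12) + (12)·(14) = 252
193·t² − 504·t + 219 = 0  ⇒  m = 252² − 193·219 = 21237
m = 21237 > 0,  v_rel·d = 252 > 0  ⇒  inside

inside=yes margin=21237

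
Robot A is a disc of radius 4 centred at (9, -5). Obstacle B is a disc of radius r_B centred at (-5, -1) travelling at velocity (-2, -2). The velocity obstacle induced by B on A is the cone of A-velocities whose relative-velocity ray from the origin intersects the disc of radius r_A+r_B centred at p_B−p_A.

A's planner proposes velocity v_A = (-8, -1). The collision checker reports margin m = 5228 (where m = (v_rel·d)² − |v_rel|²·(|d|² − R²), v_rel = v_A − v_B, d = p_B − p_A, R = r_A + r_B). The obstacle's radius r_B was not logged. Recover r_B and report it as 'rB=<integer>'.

m = 5228
d = (-14, 4);  v_rel = (-6, 1),  |v_rel|² = 37
v_rel×d = (-6)·(4) − (1)·(-14) = -10
since m = R²·37 − (-10)²:  R² = (100 + 5228) / 37 = 144
R = √144 = 12  ⇒  r_B = 12 − 4 = 8

rB=8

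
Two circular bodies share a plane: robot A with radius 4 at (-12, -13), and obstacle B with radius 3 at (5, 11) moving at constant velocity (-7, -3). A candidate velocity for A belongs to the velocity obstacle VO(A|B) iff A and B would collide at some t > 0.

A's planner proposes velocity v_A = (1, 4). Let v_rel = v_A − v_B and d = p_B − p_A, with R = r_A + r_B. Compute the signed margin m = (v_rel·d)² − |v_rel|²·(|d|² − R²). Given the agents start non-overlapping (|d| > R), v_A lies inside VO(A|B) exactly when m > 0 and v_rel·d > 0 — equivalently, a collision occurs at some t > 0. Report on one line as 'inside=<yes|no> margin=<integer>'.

d = (17, 24),  |d|² = 865;  R = 4+3 = 7,  c = 865−7² = 816
v_rel = (8, 7),  |v_rel|² = 113;  v_rel·d = (8)·(17) + (7)·(24) = 304
113·t² − 608·t + 816 = 0  ⇒  m = 304² − 113·816 = 208
m = 208 > 0,  v_rel·d = 304 > 0  ⇒  inside

inside=yes margin=208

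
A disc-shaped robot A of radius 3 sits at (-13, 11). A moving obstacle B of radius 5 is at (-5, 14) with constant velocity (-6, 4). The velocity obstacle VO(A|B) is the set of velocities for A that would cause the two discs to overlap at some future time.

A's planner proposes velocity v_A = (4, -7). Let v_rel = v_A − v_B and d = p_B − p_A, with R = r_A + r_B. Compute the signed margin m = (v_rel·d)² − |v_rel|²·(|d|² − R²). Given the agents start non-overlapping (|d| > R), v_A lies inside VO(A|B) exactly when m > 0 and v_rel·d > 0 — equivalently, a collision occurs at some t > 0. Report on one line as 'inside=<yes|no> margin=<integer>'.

d = (8, 3),  |d|² = 73;  R = 3+5 = 8,  c = 73−8² = 9
v_rel = (10, -11),  |v_rel|² = 221;  v_rel·d = (10)·(8) + (-11)·(3) = 47
221·t² − 94·t + 9 = 0  ⇒  m = 47² − 221·9 = 220
m = 220 > 0,  v_rel·d = 47 > 0  ⇒  inside

inside=yes margin=220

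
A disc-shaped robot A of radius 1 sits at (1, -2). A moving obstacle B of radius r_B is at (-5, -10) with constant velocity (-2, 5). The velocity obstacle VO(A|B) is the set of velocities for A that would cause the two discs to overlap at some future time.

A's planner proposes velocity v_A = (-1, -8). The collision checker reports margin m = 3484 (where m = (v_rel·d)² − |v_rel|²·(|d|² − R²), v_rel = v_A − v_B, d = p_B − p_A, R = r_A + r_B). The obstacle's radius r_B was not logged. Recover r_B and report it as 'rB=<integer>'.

m = 3484
d = (-6, -8);  v_rel = (1, -13),  |v_rel|² = 170
v_rel×d = (1)·(-8) − (-13)·(-6) = -86
since m = R²·170 − (-86)²:  R² = (7396 + 3484) / 170 = 64
R = √64 = 8  ⇒  r_B = 8 − 1 = 7

rB=7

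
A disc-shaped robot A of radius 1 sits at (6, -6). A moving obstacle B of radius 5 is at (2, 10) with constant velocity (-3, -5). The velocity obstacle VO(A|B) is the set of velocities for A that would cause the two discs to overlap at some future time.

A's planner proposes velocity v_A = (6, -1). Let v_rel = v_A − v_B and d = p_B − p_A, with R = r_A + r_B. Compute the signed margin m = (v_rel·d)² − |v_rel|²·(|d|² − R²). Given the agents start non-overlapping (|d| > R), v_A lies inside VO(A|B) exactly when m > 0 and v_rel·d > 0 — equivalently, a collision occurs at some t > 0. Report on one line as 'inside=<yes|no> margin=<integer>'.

d = (-4, 16),  |d|² = 272;  R = 1+5 = 6,  c = 272−6² = 236
v_rel = (9, 4),  |v_rel|² = 97;  v_rel·d = (9)·(-4) + (4)·(16) = 28
97·t² − 56·t + 236 = 0  ⇒  m = 28² − 97·236 = -22108
m = -22108 < 0,  v_rel·d = 28 > 0  ⇒  outside

inside=no margin=-22108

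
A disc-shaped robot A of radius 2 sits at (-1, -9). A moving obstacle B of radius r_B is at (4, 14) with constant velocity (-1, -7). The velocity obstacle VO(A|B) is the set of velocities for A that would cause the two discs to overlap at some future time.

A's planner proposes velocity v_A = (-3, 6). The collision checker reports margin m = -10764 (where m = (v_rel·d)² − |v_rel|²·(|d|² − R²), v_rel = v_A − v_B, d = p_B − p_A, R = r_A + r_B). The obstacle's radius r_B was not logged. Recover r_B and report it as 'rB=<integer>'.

m = -10764
d = (5, 23);  v_rel = (-2, 13),  |v_rel|² = 173
v_rel×d = (-2)·(23) − (13)·(5) = -111
since m = R²·173 − (-111)²:  R² = (12321 + -10764) / 173 = 9
R = √9 = 3  ⇒  r_B = 3 − 2 = 1

rB=1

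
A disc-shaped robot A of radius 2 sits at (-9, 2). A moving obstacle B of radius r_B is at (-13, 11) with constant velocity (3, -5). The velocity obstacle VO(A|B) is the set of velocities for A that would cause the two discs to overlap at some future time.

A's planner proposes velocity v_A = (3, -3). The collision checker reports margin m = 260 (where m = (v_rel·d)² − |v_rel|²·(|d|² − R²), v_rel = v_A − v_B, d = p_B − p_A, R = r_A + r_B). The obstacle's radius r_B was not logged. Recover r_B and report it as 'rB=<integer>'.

m = 260
d = (-4, 9);  v_rel = (0, 2),  |v_rel|² = 4
v_rel×d = (0)·(9) − (2)·(-4) = 8
since m = R²·4 − 8²:  R² = (64 + 260) / 4 = 81
R = √81 = 9  ⇒  r_B = 9 − 2 = 7

rB=7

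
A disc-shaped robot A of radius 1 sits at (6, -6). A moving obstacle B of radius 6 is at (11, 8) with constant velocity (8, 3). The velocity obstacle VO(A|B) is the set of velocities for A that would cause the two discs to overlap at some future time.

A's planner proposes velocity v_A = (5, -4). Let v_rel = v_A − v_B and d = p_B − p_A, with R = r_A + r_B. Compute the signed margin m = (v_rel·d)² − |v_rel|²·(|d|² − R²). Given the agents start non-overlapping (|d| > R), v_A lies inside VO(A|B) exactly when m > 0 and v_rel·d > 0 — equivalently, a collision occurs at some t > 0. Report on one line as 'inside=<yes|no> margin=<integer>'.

d = (5, 14),  |d|² = 221;  R = 1+6 = 7,  c = 221−7² = 172
v_rel = (-3, -7),  |v_rel|² = 58;  v_rel·d = (-3)·(5) + (-7)·(14) = -113
58·t² + 226·t + 172 = 0  ⇒  m = (-113)² − 58·172 = 2793
m = 2793 > 0,  v_rel·d = -113 < 0  ⇒  outside

inside=no margin=2793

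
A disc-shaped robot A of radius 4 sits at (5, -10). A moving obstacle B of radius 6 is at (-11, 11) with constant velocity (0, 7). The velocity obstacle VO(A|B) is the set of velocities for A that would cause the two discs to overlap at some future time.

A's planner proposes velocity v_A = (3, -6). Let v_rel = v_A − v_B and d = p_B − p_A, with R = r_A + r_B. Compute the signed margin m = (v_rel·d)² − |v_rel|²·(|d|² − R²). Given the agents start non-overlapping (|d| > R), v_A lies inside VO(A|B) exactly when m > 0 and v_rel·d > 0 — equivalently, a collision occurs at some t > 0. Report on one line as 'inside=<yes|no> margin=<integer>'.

d = (-16, 21),  |d|² = 697;  R = 4+6 = 10,  c = 697−10² = 597
v_rel = (3, -13),  |v_rel|² = 178;  v_rel·d = (3)·(-16) + (-13)·(21) = -321
178·t² + 642·t + 597 = 0  ⇒  m = (-321)² − 178·597 = -3225
m = -3225 < 0,  v_rel·d = -321 < 0  ⇒  outside

inside=no margin=-3225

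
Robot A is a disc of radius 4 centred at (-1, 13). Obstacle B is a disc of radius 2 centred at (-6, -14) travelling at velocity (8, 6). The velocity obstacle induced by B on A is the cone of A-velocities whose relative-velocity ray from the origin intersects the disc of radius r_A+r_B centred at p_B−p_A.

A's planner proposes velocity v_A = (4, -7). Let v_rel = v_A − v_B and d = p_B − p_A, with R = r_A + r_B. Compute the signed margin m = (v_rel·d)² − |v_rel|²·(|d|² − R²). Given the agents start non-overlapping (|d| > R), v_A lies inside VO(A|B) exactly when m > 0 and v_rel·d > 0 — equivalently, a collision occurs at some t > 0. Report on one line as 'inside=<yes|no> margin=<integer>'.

d = (-5, -27),  |d|² = 754;  R = 4+2 = 6,  c = 754−6² = 718
v_rel = (-4, -13),  |v_rel|² = 185;  v_rel·d = (-4)·(-5) + (-13)·(-27) = 371
185·t² − 742·t + 718 = 0  ⇒  m = 371² − 185·718 = 4811
m = 4811 > 0,  v_rel·d = 371 > 0  ⇒  inside

inside=yes margin=4811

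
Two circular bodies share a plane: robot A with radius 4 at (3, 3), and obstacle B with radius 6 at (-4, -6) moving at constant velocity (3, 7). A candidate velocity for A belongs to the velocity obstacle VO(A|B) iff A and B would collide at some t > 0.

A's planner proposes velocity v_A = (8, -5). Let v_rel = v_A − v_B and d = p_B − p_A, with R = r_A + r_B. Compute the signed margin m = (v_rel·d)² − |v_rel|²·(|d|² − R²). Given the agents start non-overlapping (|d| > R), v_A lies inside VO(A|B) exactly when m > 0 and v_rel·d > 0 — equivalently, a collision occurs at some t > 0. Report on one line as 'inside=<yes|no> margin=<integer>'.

d = (-7, -9),  |d|² = 130;  R = 4+6 = 10,  c = 130−10² = 30
v_rel = (5, -12),  |v_rel|² = 169;  v_rel·d = (5)·(-7) + (-12)·(-9) = 73
169·t² − 146·t + 30 = 0  ⇒  m = 73² − 169·30 = 259
m = 259 > 0,  v_rel·d = 73 > 0  ⇒  inside

inside=yes margin=259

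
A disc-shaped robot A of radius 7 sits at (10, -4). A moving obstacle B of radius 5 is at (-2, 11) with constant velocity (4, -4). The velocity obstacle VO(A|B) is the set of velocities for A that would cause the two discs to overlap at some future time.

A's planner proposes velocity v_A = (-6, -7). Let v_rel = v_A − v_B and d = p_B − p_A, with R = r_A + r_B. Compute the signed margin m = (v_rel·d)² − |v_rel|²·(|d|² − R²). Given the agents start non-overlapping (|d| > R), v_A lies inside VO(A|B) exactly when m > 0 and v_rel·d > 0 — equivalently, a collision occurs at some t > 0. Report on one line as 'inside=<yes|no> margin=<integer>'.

d = (-12, 15),  |d|² = 369;  R = 7+5 = 12,  c = 369−12² = 225
v_rel = (-10, -3),  |v_rel|² = 109;  v_rel·d = (-10)·(-12) + (-3)·(15) = 75
109·t² − 150·t + 225 = 0  ⇒  m = 75² − 109·225 = -18900
m = -18900 < 0,  v_rel·d = 75 > 0  ⇒  outside

inside=no margin=-18900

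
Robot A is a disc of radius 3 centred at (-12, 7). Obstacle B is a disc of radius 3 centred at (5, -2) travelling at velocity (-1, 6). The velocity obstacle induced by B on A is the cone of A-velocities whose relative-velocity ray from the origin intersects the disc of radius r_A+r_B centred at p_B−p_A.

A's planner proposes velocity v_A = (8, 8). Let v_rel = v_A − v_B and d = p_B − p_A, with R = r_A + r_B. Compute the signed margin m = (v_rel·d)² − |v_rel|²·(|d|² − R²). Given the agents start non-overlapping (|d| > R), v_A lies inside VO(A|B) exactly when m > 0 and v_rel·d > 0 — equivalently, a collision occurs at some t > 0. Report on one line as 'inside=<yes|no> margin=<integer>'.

d = (17, -9),  |d|² = 370;  R = 3+3 = 6,  c = 370−6² = 334
v_rel = (9, 2),  |v_rel|² = 85;  v_rel·d = (9)·(17) + (2)·(-9) = 135
85·t² − 270·t + 334 = 0  ⇒  m = 135² − 85·334 = -10165
m = -10165 < 0,  v_rel·d = 135 > 0  ⇒  outside

inside=no margin=-10165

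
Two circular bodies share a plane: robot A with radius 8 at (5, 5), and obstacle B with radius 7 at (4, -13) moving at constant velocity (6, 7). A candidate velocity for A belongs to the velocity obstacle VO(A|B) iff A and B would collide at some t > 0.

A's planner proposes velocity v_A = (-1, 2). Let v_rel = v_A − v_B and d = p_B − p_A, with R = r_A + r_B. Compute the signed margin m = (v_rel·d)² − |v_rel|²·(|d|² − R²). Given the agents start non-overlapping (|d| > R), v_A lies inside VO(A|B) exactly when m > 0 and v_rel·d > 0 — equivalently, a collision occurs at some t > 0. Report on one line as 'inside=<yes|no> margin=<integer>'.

d = (-1, -18),  |d|² = 325;  R = 8+7 = 15,  c = 325−15² = 100
v_rel = (-7, -5),  |v_rel|² = 74;  v_rel·d = (-7)·(-1) + (-5)·(-18) = 97
74·t² − 194·t + 100 = 0  ⇒  m = 97² − 74·100 = 2009
m = 2009 > 0,  v_rel·d = 97 > 0  ⇒  inside

inside=yes margin=2009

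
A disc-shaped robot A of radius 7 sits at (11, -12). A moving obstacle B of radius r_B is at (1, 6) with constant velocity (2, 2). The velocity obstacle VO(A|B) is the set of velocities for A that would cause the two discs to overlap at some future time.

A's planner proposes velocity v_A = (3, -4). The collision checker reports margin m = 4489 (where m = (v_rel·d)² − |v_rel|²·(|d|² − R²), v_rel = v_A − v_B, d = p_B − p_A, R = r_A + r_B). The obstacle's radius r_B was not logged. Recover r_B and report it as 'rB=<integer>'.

m = 4489
d = (-10, 18);  v_rel = (1, -6),  |v_rel|² = 37
v_rel×d = (1)·(18) − (-6)·(-10) = -42
since m = R²·37 − (-42)²:  R² = (1764 + 4489) / 37 = 169
R = √169 = 13  ⇒  r_B = 13 − 7 = 6

rB=6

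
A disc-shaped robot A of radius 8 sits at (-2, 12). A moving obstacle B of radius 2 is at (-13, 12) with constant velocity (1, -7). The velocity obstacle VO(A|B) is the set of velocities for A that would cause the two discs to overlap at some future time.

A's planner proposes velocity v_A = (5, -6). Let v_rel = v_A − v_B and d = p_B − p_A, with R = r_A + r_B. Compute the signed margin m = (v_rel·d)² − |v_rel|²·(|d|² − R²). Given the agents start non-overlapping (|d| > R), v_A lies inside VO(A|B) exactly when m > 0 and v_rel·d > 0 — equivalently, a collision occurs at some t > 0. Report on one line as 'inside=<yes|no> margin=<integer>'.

d = (-11, 0),  |d|² = 121;  R = 8+2 = 10,  c = 121−10² = 21
v_rel = (4, 1),  |v_rel|² = 17;  v_rel·d = (4)·(-11) + (1)·(0) = -44
17·t² + 88·t + 21 = 0  ⇒  m = (-44)² − 17·21 = 1579
m = 1579 > 0,  v_rel·d = -44 < 0  ⇒  outside

inside=no margin=1579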